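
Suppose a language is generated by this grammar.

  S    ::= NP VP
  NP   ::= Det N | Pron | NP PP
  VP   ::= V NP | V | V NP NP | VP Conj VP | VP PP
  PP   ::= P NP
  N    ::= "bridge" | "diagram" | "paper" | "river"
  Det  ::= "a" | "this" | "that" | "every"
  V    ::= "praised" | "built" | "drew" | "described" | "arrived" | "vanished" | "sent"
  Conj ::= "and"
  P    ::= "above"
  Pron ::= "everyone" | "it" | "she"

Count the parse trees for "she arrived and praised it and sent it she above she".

Two of the 7 distinct bracketings:
[S [NP [Pron she]] [VP [VP [V arrived]] [Conj and] [VP [VP [V praised] [NP [Pron it]]] [Conj and] [VP [V sent] [NP [Pron it]] [NP [NP [Pron she]] [PP [P above] [NP [Pron she]]]]]]]]
[S [NP [Pron she]] [VP [VP [V arrived]] [Conj and] [VP [VP [V praised] [NP [Pron it]]] [Conj and] [VP [VP [V sent] [NP [Pron it]] [NP [Pron she]]] [PP [P above] [NP [Pron she]]]]]]]
The difference turns on whether NP → NP PP is used at the relevant span, versus an alternative expansion of NP.

7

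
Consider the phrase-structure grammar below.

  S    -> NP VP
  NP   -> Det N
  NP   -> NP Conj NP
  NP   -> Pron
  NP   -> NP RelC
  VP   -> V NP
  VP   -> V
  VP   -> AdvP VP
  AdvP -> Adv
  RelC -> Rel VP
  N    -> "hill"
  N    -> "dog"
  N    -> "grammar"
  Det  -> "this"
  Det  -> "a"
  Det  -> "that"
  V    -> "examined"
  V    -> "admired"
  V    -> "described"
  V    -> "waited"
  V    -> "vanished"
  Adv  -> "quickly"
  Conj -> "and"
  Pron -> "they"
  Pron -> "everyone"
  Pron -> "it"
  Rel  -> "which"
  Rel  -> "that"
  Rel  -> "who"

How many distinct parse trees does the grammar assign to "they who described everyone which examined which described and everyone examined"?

4

Two of the 4 distinct bracketings:
[S [NP [NP [NP [Pron they]] [RelC [Rel who] [VP [V described] [NP [NP [NP [Pron everyone]] [RelC [Rel which] [VP [V examined]]]] [RelC [Rel which] [VP [V described]]]]]]] [Conj and] [NP [Pron everyone]]] [VP [V examined]]]
[S [NP [NP [NP [NP [Pron they]] [RelC [Rel who] [VP [V described] [NP [NP [Pron everyone]] [RelC [Rel which] [VP [V examined]]]]]]] [RelC [Rel which] [VP [V described]]]] [Conj and] [NP [Pron everyone]]] [VP [V examined]]]
The trees differ in how a recursive rule is bracketed over the same span.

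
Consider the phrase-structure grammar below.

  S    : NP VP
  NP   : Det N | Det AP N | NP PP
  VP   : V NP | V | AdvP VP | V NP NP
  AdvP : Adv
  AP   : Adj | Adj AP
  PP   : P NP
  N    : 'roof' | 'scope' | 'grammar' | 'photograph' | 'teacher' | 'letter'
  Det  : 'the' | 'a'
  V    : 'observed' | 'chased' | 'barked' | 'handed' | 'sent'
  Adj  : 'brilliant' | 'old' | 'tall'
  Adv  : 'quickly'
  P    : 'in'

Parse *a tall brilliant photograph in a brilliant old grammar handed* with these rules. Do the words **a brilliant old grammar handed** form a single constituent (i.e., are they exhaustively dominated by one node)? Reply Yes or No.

[S [NP [NP [Det a] [AP [Adj tall] [AP [Adj brilliant]]] [N photograph]] [PP [P in] [NP [Det a] [AP [Adj brilliant] [AP [Adj old]]] [N grammar]]]] [VP [V handed]]]
The smallest constituent containing 'a brilliant old grammar handed' is the S spanning 'a tall brilliant photograph in a brilliant old grammar handed'; no single node in the tree dominates exactly the given words.

No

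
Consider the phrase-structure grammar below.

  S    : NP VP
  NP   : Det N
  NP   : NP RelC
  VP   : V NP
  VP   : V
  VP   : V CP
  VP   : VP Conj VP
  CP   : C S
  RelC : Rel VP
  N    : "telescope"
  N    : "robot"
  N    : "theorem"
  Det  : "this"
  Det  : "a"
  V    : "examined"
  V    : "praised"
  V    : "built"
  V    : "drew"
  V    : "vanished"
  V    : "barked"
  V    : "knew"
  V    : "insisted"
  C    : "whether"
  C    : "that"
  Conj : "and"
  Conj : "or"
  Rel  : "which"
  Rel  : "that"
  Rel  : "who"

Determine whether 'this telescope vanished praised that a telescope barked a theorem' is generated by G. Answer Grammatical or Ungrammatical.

For S → NP VP, the only prefix that parses as NP is 'this telescope', but the remainder 'vanished praised that a telescope barked a theorem' is not a VP under these rules.

Ungrammatical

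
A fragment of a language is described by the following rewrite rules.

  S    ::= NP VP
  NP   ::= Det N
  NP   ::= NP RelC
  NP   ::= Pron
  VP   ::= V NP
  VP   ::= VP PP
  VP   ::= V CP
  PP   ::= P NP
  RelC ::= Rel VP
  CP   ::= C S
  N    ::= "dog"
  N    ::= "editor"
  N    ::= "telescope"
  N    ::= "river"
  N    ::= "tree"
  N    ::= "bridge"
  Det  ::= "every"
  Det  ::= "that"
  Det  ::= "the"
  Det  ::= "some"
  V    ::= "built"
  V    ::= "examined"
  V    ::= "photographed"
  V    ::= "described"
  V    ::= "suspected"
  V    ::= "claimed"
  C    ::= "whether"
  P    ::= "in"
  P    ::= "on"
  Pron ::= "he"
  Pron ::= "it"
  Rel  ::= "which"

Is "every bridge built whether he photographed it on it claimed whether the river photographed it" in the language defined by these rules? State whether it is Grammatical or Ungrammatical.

For S → NP VP, the only prefix that parses as NP is 'every bridge', but the remainder 'built whether he photographed it on it claimed whether the river photographed it' is not a VP under these rules.

Ungrammatical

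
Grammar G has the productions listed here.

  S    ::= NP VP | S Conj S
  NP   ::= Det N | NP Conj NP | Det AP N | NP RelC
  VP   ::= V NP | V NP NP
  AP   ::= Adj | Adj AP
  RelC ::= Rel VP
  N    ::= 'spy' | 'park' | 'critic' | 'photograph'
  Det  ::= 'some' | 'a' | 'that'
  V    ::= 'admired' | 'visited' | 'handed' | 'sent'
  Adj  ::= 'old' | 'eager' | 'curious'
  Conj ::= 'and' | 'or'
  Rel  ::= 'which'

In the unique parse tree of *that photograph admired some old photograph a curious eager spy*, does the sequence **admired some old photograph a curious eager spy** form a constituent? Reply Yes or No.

Yes

[S [NP [Det that] [N photograph]] [VP [V admired] [NP [Det some] [AP [Adj old]] [N photograph]] [NP [Det a] [AP [Adj curious] [AP [Adj eager]]] [N spy]]]]
The words 'admired some old photograph a curious eager spy' are exhaustively dominated by a single VP node (built by VP → V NP NP), so they form a constituent.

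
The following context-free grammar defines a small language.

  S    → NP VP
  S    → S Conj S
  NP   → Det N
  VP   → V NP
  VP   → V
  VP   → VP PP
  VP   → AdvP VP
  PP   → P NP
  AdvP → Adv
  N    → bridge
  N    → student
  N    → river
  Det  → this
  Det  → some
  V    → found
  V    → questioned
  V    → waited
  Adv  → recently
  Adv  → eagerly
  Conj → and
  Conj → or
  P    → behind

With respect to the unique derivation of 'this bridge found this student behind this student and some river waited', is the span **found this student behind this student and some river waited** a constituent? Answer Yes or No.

[S [S [NP [Det this] [N bridge]] [VP [VP [V found] [NP [Det this] [N student]]] [PP [P behind] [NP [Det this] [N student]]]]] [Conj and] [S [NP [Det some] [N river]] [VP [V waited]]]]
The smallest constituent containing 'found this student behind this student and some river waited' is the S spanning 'this bridge found this student behind this student and some river waited'; no single node in the tree dominates exactly the given words.

No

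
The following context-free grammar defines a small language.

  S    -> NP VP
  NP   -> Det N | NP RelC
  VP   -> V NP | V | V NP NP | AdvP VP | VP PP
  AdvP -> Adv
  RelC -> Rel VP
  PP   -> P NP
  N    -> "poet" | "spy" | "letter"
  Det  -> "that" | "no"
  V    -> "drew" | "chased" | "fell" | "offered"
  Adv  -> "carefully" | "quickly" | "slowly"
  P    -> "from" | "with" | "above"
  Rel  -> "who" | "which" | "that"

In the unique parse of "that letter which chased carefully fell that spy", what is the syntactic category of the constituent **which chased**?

[S [NP [NP [Det that] [N letter]] [RelC [Rel which] [VP [V chased]]]] [VP [AdvP [Adv carefully]] [VP [V fell] [NP [Det that] [N spy]]]]]
The span 'which chased' is the RelC node built by RelC → Rel VP.

RelC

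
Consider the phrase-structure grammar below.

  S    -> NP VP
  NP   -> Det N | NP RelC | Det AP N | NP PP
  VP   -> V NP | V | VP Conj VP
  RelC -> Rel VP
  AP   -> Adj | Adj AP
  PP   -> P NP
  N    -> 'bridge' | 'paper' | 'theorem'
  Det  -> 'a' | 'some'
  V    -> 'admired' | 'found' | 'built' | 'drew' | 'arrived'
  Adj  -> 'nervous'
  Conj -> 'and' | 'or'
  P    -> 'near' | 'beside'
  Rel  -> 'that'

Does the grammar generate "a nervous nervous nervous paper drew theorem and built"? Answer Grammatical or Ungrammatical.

A V word can never sit immediately before an N word in any string this grammar generates, so the substring 'drew theorem' rules out a derivation.

Ungrammatical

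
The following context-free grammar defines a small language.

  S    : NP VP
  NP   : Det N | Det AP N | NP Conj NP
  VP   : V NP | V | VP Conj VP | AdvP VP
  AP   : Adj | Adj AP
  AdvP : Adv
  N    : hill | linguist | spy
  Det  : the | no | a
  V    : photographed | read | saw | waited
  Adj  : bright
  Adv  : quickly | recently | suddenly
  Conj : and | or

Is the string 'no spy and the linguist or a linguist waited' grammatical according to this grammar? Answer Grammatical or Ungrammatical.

S
  NP
    NP
      Det: no
      N: spy
    Conj: and
    NP
      NP
        Det: the
        N: linguist
      Conj: or
      NP
        Det: a
        N: linguist
  VP
    V: waited
The bracketing above is licensed at every node by one of the given productions, with S at the root.

Grammatical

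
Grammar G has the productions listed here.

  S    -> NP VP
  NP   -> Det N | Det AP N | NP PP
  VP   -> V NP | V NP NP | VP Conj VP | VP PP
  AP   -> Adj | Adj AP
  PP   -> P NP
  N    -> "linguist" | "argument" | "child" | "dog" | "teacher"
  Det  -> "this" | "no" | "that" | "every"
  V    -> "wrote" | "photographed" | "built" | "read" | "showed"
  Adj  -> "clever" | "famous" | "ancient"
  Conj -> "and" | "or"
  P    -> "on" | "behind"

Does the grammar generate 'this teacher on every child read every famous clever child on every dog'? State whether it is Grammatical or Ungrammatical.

[S [NP [NP [Det this] [N teacher]] [PP [P on] [NP [Det every] [N child]]]] [VP [V read] [NP [NP [Det every] [AP [Adj famous] [AP [Adj clever]]] [N child]] [PP [P on] [NP [Det every] [N dog]]]]]]
The bracketing above is licensed at every node by one of the given productions, with S at the root.

Grammatical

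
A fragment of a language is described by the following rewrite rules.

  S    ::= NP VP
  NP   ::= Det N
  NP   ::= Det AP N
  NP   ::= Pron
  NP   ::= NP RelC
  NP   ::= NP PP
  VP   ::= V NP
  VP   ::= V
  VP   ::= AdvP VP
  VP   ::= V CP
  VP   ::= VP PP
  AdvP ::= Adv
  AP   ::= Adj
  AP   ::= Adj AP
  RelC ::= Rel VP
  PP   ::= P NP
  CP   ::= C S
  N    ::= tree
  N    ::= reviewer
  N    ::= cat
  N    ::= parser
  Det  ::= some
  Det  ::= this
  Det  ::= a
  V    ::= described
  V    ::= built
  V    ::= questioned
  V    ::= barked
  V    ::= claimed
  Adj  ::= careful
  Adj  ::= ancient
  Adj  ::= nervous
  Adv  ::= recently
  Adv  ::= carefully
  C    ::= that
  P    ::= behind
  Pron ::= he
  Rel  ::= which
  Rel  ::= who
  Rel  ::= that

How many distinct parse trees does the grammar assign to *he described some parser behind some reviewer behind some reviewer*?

5

Two of the 5 distinct bracketings:
[S [NP [Pron he]] [VP [V described] [NP [NP [Det some] [N parser]] [PP [P behind] [NP [NP [Det some] [N reviewer]] [PP [P behind] [NP [Det some] [N reviewer]]]]]]]]
[S [NP [Pron he]] [VP [V described] [NP [NP [NP [Det some] [N parser]] [PP [P behind] [NP [Det some] [N reviewer]]]] [PP [P behind] [NP [Det some] [N reviewer]]]]]]
The trees differ in how a recursive rule is bracketed over the same span.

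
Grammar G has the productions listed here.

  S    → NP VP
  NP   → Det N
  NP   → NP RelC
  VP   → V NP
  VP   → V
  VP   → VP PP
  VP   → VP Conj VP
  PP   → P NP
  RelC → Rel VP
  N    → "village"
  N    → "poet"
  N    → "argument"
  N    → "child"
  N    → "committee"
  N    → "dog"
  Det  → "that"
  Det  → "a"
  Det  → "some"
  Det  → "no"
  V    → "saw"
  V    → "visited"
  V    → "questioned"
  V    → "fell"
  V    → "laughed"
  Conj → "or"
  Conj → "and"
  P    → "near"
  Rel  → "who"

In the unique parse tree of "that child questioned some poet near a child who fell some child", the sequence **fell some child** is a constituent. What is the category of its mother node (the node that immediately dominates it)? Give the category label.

S
  NP
    Det: that
    N: child
  VP
    VP
      V: questioned
      NP
        Det: some
        N: poet
    PP
      P: near
      NP
        NP
          Det: a
          N: child
        RelC
          Rel: who
          VP
            V: fell
            NP
              Det: some
              N: child
The span 'fell some child' is the VP node built by VP → V NP.
Its mother is the RelC built by RelC → Rel VP.

RelC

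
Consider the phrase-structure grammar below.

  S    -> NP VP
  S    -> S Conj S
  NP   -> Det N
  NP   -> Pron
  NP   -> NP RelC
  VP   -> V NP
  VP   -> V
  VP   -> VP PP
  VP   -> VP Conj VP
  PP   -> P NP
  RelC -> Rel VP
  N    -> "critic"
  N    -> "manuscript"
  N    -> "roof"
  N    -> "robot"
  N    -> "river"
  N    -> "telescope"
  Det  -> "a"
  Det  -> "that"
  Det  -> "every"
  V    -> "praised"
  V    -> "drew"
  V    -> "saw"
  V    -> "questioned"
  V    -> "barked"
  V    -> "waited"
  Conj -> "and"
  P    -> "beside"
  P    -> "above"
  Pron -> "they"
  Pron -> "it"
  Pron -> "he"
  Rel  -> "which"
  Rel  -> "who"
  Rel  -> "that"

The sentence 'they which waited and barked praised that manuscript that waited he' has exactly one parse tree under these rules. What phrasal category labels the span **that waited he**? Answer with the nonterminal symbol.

S
  NP
    NP
      Pron: they
    RelC
      Rel: which
      VP
        VP
          V: waited
        Conj: and
        VP
          V: barked
  VP
    V: praised
    NP
      NP
        Det: that
        N: manuscript
      RelC
        Rel: that
        VP
          V: waited
          NP
            Pron: he
The span 'that waited he' is the RelC node built by RelC → Rel VP.

RelC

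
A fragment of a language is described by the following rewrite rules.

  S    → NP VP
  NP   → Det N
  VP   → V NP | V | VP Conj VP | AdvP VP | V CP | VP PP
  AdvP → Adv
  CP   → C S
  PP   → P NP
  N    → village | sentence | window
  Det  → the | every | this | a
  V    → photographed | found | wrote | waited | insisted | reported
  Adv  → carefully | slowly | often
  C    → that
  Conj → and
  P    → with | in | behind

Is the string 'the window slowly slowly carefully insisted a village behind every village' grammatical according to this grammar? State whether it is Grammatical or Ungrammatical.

S
  NP
    Det: the
    N: window
  VP
    AdvP
      Adv: slowly
    VP
      AdvP
        Adv: slowly
      VP
        AdvP
          Adv: carefully
        VP
          VP
            V: insisted
            NP
              Det: a
              N: village
          PP
            P: behind
            NP
              Det: every
              N: village
Every word is introduced by a lexical rule and the phrasal rules combine the resulting categories into a single S.

Grammatical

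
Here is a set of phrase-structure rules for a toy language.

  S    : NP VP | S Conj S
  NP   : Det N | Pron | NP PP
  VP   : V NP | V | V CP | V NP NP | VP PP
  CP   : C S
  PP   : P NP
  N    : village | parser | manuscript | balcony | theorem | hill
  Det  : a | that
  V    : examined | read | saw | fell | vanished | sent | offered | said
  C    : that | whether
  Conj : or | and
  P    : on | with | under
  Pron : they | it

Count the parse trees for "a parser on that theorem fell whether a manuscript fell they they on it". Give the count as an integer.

3

Two of the 3 distinct bracketings:
[S [NP [NP [Det a] [N parser]] [PP [P on] [NP [Det that] [N theorem]]]] [VP [V fell] [CP [C whether] [S [NP [Det a] [N manuscript]] [VP [V fell] [NP [Pron they]] [NP [NP [Pron they]] [PP [P on] [NP [Pron it]]]]]]]]]
[S [NP [NP [Det a] [N parser]] [PP [P on] [NP [Det that] [N theorem]]]] [VP [V fell] [CP [C whether] [S [NP [Det a] [N manuscript]] [VP [VP [V fell] [NP [Pron they]] [NP [Pron they]]] [PP [P on] [NP [Pron it]]]]]]]]
The difference turns on whether VP → VP PP is used at the relevant span, versus an alternative expansion of VP.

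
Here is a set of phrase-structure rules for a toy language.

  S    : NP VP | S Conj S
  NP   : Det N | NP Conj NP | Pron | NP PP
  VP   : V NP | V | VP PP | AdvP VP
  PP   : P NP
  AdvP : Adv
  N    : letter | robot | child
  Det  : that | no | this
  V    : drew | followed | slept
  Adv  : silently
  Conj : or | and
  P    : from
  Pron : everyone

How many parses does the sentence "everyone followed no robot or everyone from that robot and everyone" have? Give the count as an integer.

Two of the 6 distinct bracketings:
[S [NP [Pron everyone]] [VP [V followed] [NP [NP [Det no] [N robot]] [Conj or] [NP [NP [NP [Pron everyone]] [PP [P from] [NP [Det that] [N robot]]]] [Conj and] [NP [Pron everyone]]]]]]
[S [NP [Pron everyone]] [VP [V followed] [NP [NP [Det no] [N robot]] [Conj or] [NP [NP [Pron everyone]] [PP [P from] [NP [NP [Det that] [N robot]] [Conj and] [NP [Pron everyone]]]]]]]]
The trees differ in how a recursive rule is bracketed over the same span.

6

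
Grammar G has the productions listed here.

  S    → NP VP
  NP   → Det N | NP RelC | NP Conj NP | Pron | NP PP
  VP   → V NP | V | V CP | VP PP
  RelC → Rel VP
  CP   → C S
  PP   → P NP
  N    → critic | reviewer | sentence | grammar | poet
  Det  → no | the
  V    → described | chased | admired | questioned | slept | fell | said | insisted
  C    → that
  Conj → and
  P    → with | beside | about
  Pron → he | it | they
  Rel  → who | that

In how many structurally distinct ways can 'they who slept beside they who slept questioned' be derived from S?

Two of the 4 distinct bracketings:
[S [NP [NP [Pron they]] [RelC [Rel who] [VP [VP [V slept]] [PP [P beside] [NP [NP [Pron they]] [RelC [Rel who] [VP [V slept]]]]]]]] [VP [V questioned]]]
[S [NP [NP [NP [Pron they]] [RelC [Rel who] [VP [VP [V slept]] [PP [P beside] [NP [Pron they]]]]]] [RelC [Rel who] [VP [V slept]]]] [VP [V questioned]]]
The trees differ in how a recursive rule is bracketed over the same span.

4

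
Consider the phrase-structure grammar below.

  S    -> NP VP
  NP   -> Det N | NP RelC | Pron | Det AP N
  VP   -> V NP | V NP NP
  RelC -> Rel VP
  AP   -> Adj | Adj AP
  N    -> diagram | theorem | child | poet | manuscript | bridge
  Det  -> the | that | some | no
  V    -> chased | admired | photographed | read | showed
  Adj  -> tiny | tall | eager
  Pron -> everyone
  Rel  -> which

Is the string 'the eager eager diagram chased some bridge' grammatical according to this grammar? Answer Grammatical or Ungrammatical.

[S [NP [Det the] [AP [Adj eager] [AP [Adj eager]]] [N diagram]] [VP [V chased] [NP [Det some] [N bridge]]]]
Every word is introduced by a lexical rule and the phrasal rules combine the resulting categories into a single S.

Grammatical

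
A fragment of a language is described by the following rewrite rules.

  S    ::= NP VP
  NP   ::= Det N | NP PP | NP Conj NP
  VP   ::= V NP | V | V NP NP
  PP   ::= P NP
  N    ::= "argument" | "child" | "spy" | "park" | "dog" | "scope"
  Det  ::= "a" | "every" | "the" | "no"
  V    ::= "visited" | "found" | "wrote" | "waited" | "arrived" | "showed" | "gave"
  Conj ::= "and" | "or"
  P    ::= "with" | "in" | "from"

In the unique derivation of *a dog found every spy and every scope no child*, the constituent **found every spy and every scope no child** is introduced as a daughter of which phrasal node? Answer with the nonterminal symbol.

[S [NP [Det a] [N dog]] [VP [V found] [NP [NP [Det every] [N spy]] [Conj and] [NP [Det every] [N scope]]] [NP [Det no] [N child]]]]
The span 'found every spy and every scope no child' is the VP node built by VP → V NP NP.
Its mother is the S built by S → NP VP.

S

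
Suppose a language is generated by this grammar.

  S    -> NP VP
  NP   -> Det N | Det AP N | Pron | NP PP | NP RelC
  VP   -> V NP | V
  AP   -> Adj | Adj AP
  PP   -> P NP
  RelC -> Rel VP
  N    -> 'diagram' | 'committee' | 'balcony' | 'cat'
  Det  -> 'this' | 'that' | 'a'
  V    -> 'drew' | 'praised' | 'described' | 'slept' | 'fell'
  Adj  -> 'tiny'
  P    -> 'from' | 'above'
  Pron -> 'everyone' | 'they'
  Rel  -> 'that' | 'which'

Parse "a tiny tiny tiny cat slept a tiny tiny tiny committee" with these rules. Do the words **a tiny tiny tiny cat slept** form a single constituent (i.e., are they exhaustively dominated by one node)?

No

[S [NP [Det a] [AP [Adj tiny] [AP [Adj tiny] [AP [Adj tiny]]]] [N cat]] [VP [V slept] [NP [Det a] [AP [Adj tiny] [AP [Adj tiny] [AP [Adj tiny]]]] [N committee]]]]
The smallest constituent containing 'a tiny tiny tiny cat slept' is the S spanning 'a tiny tiny tiny cat slept a tiny tiny tiny committee'; no single node in the tree dominates exactly the given words.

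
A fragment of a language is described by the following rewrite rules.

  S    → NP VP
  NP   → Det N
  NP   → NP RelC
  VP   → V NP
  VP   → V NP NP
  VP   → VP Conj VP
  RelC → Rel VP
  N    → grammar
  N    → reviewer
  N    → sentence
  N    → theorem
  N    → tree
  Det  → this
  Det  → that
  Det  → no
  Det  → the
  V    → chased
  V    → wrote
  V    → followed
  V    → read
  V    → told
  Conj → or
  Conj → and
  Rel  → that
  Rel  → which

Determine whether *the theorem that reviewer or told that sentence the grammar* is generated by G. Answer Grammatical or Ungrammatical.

For S → NP VP, the only prefix that parses as NP is 'the theorem', but the remainder 'that reviewer or told that sentence the grammar' is not a VP under these rules.

Ungrammatical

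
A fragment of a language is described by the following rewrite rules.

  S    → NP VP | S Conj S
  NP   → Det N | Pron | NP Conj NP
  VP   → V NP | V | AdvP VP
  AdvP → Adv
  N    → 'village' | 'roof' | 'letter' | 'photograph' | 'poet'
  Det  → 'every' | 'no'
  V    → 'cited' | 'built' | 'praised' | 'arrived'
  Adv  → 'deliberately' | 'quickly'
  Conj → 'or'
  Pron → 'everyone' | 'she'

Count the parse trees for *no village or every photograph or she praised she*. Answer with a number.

2

The two bracketings:
[S [NP [NP [Det no] [N village]] [Conj or] [NP [NP [Det every] [N photograph]] [Conj or] [NP [Pron she]]]] [VP [V praised] [NP [Pron she]]]]
[S [NP [NP [NP [Det no] [N village]] [Conj or] [NP [Det every] [N photograph]]] [Conj or] [NP [Pron she]]] [VP [V praised] [NP [Pron she]]]]
The trees differ in how a recursive rule is bracketed over the same span.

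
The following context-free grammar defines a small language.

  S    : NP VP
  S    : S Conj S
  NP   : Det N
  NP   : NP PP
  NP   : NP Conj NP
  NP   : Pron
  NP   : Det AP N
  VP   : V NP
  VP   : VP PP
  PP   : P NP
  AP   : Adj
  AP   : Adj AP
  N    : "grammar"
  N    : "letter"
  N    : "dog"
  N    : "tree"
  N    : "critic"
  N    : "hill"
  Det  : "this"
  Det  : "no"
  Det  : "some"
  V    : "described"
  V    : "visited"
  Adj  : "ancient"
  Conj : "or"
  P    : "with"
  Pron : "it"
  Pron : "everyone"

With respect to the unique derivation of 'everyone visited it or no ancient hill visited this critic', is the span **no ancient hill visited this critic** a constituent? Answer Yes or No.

Yes

[S [S [NP [Pron everyone]] [VP [V visited] [NP [Pron it]]]] [Conj or] [S [NP [Det no] [AP [Adj ancient]] [N hill]] [VP [V visited] [NP [Det this] [N critic]]]]]
The words 'no ancient hill visited this critic' are exhaustively dominated by a single S node (built by S → NP VP), so they form a constituent.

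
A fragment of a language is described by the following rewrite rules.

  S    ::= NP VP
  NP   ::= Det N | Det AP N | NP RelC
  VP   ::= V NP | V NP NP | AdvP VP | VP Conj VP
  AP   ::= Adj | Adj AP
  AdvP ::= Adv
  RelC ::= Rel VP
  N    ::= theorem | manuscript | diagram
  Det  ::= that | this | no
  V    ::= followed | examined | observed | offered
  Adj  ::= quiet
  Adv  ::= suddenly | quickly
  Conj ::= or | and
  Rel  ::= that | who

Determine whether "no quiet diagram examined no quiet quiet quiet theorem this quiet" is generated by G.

Ungrammatical

For S → NP VP, the only prefix that parses as NP is 'no quiet diagram', but the remainder 'examined no quiet quiet quiet theorem this quiet' is not a VP under these rules.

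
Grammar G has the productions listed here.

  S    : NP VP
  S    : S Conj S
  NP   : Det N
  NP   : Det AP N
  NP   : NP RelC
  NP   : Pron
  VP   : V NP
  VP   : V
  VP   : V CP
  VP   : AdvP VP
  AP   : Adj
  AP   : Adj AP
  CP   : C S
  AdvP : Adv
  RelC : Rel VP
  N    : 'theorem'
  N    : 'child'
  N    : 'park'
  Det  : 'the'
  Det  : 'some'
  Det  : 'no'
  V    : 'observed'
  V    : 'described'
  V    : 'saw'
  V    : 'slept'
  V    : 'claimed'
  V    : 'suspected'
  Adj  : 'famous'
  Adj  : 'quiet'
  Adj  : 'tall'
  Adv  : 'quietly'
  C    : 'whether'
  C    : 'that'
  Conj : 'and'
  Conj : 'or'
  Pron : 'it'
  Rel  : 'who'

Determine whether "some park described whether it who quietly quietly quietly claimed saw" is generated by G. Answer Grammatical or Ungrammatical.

Grammatical

[S [NP [Det some] [N park]] [VP [V described] [CP [C whether] [S [NP [NP [Pron it]] [RelC [Rel who] [VP [AdvP [Adv quietly]] [VP [AdvP [Adv quietly]] [VP [AdvP [Adv quietly]] [VP [V claimed]]]]]]] [VP [V saw]]]]]]
The bracketing above is licensed at every node by one of the given productions, with S at the root.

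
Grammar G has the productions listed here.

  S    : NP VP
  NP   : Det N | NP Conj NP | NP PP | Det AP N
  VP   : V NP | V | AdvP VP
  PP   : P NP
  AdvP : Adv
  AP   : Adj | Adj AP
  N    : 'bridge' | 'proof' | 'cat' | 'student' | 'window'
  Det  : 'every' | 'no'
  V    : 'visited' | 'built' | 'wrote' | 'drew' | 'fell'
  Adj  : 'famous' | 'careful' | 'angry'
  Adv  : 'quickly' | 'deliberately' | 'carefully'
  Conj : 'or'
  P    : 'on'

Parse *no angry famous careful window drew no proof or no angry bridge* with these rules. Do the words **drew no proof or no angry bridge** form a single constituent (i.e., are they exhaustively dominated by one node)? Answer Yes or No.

[S [NP [Det no] [AP [Adj angry] [AP [Adj famous] [AP [Adj careful]]]] [N window]] [VP [V drew] [NP [NP [Det no] [N proof]] [Conj or] [NP [Det no] [AP [Adj angry]] [N bridge]]]]]
The words 'drew no proof or no angry bridge' are exhaustively dominated by a single VP node (built by VP → V NP), so they form a constituent.

Yes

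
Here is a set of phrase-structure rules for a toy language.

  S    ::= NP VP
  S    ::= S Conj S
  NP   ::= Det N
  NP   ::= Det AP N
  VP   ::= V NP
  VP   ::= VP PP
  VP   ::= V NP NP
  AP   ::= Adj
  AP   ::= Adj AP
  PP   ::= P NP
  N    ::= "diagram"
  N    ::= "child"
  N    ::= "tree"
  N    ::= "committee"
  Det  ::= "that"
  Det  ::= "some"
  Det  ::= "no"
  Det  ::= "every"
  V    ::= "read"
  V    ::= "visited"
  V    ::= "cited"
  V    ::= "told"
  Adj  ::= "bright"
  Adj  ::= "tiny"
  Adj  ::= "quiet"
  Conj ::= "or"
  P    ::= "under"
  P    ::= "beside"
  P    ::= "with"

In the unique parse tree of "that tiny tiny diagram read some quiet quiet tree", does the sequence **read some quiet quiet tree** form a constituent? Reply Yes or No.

[S [NP [Det that] [AP [Adj tiny] [AP [Adj tiny]]] [N diagram]] [VP [V read] [NP [Det some] [AP [Adj quiet] [AP [Adj quiet]]] [N tree]]]]
The words 'read some quiet quiet tree' are exhaustively dominated by a single VP node (built by VP → V NP), so they form a constituent.

Yes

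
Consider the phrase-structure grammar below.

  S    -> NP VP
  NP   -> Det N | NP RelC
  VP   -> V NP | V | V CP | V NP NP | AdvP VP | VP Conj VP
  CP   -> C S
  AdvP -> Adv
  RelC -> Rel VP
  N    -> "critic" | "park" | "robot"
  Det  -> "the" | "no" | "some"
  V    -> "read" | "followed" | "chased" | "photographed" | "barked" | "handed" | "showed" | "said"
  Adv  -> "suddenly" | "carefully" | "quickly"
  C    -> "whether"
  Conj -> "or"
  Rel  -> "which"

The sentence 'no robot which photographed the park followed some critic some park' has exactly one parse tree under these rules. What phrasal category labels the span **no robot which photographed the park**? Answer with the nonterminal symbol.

NP

[S [NP [NP [Det no] [N robot]] [RelC [Rel which] [VP [V photographed] [NP [Det the] [N park]]]]] [VP [V followed] [NP [Det some] [N critic]] [NP [Det some] [N park]]]]
The span 'no robot which photographed the park' is the NP node built by NP → NP RelC.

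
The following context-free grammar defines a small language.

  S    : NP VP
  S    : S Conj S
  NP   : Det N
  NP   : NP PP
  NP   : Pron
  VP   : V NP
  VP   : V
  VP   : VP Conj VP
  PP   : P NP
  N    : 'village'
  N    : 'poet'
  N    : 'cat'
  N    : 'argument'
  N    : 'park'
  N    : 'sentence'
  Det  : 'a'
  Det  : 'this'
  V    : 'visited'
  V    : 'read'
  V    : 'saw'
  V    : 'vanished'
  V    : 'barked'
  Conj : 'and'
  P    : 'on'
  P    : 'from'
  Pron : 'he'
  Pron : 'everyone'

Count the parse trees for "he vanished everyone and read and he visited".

1

[S [S [NP [Pron he]] [VP [VP [V vanished] [NP [Pron everyone]]] [Conj and] [VP [V read]]]] [Conj and] [S [NP [Pron he]] [VP [V visited]]]]
No rule offers an alternative attachment or grouping for any span, so this is the only derivation.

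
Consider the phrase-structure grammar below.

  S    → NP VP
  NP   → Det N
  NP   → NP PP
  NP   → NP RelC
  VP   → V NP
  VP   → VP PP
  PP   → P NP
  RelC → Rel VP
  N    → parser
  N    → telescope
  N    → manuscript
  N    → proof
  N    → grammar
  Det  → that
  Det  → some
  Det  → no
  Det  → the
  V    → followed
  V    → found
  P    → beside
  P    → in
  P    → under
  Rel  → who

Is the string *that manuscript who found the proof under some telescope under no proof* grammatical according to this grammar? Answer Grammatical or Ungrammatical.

For S → NP VP, every NP-prefix leaves a non-VP remainder: after 'that manuscript' the remainder is not a VP; after 'that manuscript who found the proof' the remainder is not a VP; after 'that manuscript who found the proof under some telescope' the remainder is not a VP.

Ungrammatical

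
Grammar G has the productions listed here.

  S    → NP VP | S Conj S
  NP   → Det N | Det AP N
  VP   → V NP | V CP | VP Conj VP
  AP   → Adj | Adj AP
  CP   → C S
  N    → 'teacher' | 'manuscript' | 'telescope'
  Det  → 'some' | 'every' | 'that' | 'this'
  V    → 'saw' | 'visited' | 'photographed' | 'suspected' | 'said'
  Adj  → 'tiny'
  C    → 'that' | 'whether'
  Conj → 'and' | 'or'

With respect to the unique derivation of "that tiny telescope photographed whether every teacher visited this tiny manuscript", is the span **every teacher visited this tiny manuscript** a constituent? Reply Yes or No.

[S [NP [Det that] [AP [Adj tiny]] [N telescope]] [VP [V photographed] [CP [C whether] [S [NP [Det every] [N teacher]] [VP [V visited] [NP [Det this] [AP [Adj tiny]] [N manuscript]]]]]]]
The words 'every teacher visited this tiny manuscript' are exhaustively dominated by a single S node (built by S → NP VP), so they form a constituent.

Yes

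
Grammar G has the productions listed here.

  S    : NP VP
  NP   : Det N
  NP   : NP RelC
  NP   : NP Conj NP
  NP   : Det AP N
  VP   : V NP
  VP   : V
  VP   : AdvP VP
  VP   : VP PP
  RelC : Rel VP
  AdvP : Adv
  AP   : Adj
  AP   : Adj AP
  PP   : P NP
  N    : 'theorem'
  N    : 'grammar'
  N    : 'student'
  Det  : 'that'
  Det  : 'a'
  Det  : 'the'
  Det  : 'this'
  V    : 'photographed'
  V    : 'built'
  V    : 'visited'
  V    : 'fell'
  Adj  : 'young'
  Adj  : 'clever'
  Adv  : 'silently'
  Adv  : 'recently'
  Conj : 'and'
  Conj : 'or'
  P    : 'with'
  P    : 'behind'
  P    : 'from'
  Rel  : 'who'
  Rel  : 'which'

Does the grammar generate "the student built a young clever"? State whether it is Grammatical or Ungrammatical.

Ungrammatical

For S → NP VP, the only prefix that parses as NP is 'the student', but the remainder 'built a young clever' is not a VP under these rules.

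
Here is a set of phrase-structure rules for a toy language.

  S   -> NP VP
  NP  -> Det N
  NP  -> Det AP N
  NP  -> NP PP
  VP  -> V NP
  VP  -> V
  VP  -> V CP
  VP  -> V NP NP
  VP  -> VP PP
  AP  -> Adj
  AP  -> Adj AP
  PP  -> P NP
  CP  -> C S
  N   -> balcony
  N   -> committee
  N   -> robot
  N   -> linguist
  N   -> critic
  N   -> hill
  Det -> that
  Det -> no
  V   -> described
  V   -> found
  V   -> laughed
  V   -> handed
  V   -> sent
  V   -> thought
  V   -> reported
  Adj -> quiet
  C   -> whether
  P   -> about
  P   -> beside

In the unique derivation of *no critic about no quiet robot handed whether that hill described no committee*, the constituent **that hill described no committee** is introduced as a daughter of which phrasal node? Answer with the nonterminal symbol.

[S [NP [NP [Det no] [N critic]] [PP [P about] [NP [Det no] [AP [Adj quiet]] [N robot]]]] [VP [V handed] [CP [C whether] [S [NP [Det that] [N hill]] [VP [V described] [NP [Det no] [N committee]]]]]]]
The span 'that hill described no committee' is the S node built by S → NP VP.
Its mother is the CP built by CP → C S.

CP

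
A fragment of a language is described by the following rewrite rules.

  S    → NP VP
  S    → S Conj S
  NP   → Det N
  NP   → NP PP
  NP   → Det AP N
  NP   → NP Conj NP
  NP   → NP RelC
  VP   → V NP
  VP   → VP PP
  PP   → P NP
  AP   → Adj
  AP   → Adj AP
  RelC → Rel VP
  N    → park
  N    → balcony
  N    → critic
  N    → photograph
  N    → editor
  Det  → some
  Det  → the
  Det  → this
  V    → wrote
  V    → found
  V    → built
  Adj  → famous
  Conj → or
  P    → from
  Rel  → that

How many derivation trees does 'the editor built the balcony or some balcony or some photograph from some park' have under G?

7

Two of the 7 distinct bracketings:
[S [NP [Det the] [N editor]] [VP [V built] [NP [NP [NP [Det the] [N balcony]] [Conj or] [NP [NP [Det some] [N balcony]] [Conj or] [NP [Det some] [N photograph]]]] [PP [P from] [NP [Det some] [N park]]]]]]
[S [NP [Det the] [N editor]] [VP [V built] [NP [NP [NP [NP [Det the] [N balcony]] [Conj or] [NP [Det some] [N balcony]]] [Conj or] [NP [Det some] [N photograph]]] [PP [P from] [NP [Det some] [N park]]]]]]
The trees differ in how a recursive rule is bracketed over the same span.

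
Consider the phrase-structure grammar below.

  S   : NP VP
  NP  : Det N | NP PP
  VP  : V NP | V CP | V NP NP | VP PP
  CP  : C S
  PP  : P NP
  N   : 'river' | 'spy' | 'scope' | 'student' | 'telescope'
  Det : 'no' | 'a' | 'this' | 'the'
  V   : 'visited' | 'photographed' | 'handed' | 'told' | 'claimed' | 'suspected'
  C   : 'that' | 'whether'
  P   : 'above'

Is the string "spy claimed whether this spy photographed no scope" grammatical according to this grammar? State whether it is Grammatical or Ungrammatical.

Ungrammatical

For S → NP VP, no prefix of the string parses as an NP.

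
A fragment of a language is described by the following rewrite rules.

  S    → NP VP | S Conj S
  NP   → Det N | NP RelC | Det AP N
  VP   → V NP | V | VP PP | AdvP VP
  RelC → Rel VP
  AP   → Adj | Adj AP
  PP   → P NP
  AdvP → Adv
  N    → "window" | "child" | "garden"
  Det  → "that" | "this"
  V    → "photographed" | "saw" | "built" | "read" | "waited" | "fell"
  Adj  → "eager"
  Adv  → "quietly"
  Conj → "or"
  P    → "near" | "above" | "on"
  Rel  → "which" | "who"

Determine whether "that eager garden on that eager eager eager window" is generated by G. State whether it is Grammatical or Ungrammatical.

Ungrammatical

For S → NP VP, the only prefix that parses as NP is 'that eager garden', but the remainder 'on that eager eager eager window' is not a VP under these rules. The alternative S rule S → S Conj S likewise has no satisfying split.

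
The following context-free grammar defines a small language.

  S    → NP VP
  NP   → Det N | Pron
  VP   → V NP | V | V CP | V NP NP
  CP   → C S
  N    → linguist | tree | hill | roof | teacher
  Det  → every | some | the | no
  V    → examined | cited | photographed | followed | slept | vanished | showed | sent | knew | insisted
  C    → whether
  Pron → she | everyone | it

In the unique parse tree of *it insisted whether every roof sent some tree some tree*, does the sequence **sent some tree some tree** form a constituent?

[S [NP [Pron it]] [VP [V insisted] [CP [C whether] [S [NP [Det every] [N roof]] [VP [V sent] [NP [Det some] [N tree]] [NP [Det some] [N tree]]]]]]]
The words 'sent some tree some tree' are exhaustively dominated by a single VP node (built by VP → V NP NP), so they form a constituent.

Yes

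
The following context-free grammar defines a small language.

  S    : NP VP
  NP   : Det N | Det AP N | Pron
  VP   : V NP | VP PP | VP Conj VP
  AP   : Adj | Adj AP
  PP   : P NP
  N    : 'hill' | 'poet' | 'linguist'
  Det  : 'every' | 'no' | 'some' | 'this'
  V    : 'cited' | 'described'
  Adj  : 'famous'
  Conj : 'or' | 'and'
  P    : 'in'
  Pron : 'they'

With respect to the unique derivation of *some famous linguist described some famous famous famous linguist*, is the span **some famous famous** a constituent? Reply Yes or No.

[S [NP [Det some] [AP [Adj famous]] [N linguist]] [VP [V described] [NP [Det some] [AP [Adj famous] [AP [Adj famous] [AP [Adj famous]]]] [N linguist]]]]
The smallest constituent containing 'some famous famous' is the NP spanning 'some famous famous famous linguist'; no single node in the tree dominates exactly the given words.

No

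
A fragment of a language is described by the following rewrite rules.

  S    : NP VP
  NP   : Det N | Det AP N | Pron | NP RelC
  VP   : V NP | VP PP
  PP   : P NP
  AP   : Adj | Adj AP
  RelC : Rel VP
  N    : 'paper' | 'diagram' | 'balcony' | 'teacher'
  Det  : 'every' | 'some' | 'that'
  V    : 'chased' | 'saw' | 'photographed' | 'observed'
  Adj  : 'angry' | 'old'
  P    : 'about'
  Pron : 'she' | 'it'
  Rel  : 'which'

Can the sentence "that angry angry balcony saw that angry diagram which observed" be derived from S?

For S → NP VP, the only prefix that parses as NP is 'that angry angry balcony', but the remainder 'saw that angry diagram which observed' is not a VP under these rules.

Ungrammatical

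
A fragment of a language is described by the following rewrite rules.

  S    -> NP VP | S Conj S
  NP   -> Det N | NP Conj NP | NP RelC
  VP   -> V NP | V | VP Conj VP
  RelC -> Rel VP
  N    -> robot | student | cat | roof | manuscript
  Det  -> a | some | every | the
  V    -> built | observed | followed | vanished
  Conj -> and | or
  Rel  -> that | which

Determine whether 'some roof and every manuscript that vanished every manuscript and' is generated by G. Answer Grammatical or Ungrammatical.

For S → NP VP, every NP-prefix leaves a non-VP remainder: after 'some roof' the remainder is not a VP; after 'some roof and every manuscript' the remainder is not a VP; after 'some roof and every manuscript that vanished' the remainder is not a VP (and 1 more). The alternative S rule S → S Conj S likewise has no satisfying split.

Ungrammatical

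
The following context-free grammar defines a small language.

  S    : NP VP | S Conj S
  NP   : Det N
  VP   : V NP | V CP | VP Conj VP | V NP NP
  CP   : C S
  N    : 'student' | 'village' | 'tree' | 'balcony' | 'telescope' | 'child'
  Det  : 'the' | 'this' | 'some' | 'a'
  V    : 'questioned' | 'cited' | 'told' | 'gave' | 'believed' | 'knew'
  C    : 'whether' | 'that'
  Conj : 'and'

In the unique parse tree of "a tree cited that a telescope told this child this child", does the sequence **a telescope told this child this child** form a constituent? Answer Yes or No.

Yes

[S [NP [Det a] [N tree]] [VP [V cited] [CP [C that] [S [NP [Det a] [N telescope]] [VP [V told] [NP [Det this] [N child]] [NP [Det this] [N child]]]]]]]
The words 'a telescope told this child this child' are exhaustively dominated by a single S node (built by S → NP VP), so they form a constituent.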